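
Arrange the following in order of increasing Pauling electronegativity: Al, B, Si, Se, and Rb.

Rb < Al < Si < B < Se

Smaller atoms with higher effective nuclear charge are more electronegative.
Neither a single period nor a single group — weigh both effects.
Al > Rb: relative to Rb, both the across-period and down-group shifts push Al's electronegativity up.
Si > Al: Si lies to the right of Al in period 3, so the across-period effect alone puts Si higher.
B > Si: the two effects oppose for this pair; the down-group effect wins (2.04 vs 1.90).
Se > B: the two effects oppose for this pair; the across-period effect wins (2.55 vs 2.04).
Approximate values (Pauling): B 2.04, Al 1.61, Si 1.90, Se 2.55, Rb 0.82.
So from lowest to highest: Rb < Al < Si < B < Se.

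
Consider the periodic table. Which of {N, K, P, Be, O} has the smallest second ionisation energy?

Consider each +1 ion: N⁺ still has 4 valence electrons; K⁺ is the bare [Ar] core; P⁺ still has 4 valence electrons; Be⁺ still has 1 valence electron; O⁺ still has 5 valence electrons.
Usually core removal costs more than valence removal, but here the competition is close: a tightly held n=2 valence electron can cost more to remove than an n=3 core electron, so the actual values have to decide it.
Valence configurations: N⁺ [He]2s²2p², P⁺ [Ne]3s²3p², Be⁺ [He]2s¹, O⁺ [He]2s²2p³.
Approximate IE_2 values (kJ/mol): N 2856, K 3052, P 1907, Be 1757, O 3388.
So the second ionization energies run Be < P < N < K < O.

Be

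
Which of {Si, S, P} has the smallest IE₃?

Consider each +2 ion: Si²⁺ still has 2 valence electrons; S²⁺ still has 4 valence electrons; P²⁺ still has 3 valence electrons.
All are still removing valence electrons, so compare the +2 ions as you would atoms: IE_3 generally rises across a period (higher Z_eff) and falls down a group (larger shell), subject to the usual subshell exceptions.
Valence configurations: Si²⁺ [Ne]3s², S²⁺ [Ne]3s²3p², P²⁺ [Ne]3s²3p¹.
P²⁺ loses a lone 3p electron whereas Si²⁺ must break into a filled 3s² pair, so IE_3(Si) > IE_3(P) even though P has the higher nuclear charge.
Approximate IE_3 values (kJ/mol): Si 3232, S 3357, P 2914.
Overall IE_3 order: P < Si < S.

P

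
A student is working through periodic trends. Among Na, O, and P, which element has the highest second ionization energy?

Na

The second ionization energy removes an electron from the +1 ion. For each element: Na⁺ is the bare [Ne] core; O⁺ still has 5 valence electrons; P⁺ still has 4 valence electrons.
Core electrons are held far more tightly than valence electrons, so Na tops the IE_2 order.
Valence configurations: O⁺ [He]2s²2p³, P⁺ [Ne]3s²3p².
Tabulated IE_2 (kJ/mol): Na 4562, O 3388, P 1907.
Putting it together, IE_2: P < O < Na.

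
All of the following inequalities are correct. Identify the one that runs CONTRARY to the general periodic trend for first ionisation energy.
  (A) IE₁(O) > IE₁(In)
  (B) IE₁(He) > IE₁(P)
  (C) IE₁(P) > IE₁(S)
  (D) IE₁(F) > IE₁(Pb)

(C)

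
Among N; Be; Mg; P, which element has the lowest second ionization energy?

Mg

Consider each +1 ion: N⁺ still has 4 valence electrons; Be⁺ still has 1 valence electron; Mg⁺ still has 1 valence electron; P⁺ still has 4 valence electrons.
All are still removing valence electrons, so compare the +1 ions as you would atoms: IE_2 generally rises across a period (higher Z_eff) and falls down a group (larger shell), subject to the usual subshell exceptions.
Valence configurations: N⁺ [He]2s²2p², Be⁺ [He]2s¹, Mg⁺ [Ne]3s¹, P⁺ [Ne]3s²3p².
Tabulated IE_2 (kJ/mol): N 2856, Be 1757, Mg 1451, P 1907.
Hence IE_2: Mg < Be < P < N.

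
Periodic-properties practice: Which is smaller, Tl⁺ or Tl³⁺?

Tl³⁺

Both ions have Z = 81 protons, but Tl³⁺ has lost more electrons, so its remaining electrons feel a larger effective nuclear charge per electron and are pulled in more tightly.
Higher positive charge → smaller ion, so Tl⁺ > Tl³⁺.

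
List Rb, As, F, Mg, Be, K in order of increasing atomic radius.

F < Be < As < Mg < K < Rb

Be is in period 2, group 2; F is in period 2, group 17; Mg is in period 3, group 2; K is in period 4, group 1; As is in period 4, group 15; Rb is in period 5, group 1.
Atomic radius shrinks across a period as nuclear charge pulls the same shell inward, and grows down a group as new shells are added.
Neither a single period nor a single group — weigh both effects.
Be > F: Be lies to the left of F in period 2, so the across-period effect alone puts Be larger.
As > Be: the two effects oppose for this pair; the down-group effect wins (121 vs 102 pm).
Mg > As: the two effects oppose for this pair; the across-period effect wins (139 vs 121 pm).
K > Mg: both effects reinforce here, so K is clearly the larger of the two.
Rb > K: they share group 1; the group trend gives Rb the larger value.
Approximate values (pm): Be 102, F 64, Mg 139, K 196, As 121, Rb 210.
So from smallest to largest: F < Be < As < Mg < K < Rb.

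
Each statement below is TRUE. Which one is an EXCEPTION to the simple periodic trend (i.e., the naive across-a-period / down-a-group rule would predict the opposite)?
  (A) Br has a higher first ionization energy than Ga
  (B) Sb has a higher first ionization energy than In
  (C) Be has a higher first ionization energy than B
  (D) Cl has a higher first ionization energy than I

The general trend: first ionization energy increases across a period and decreases down a group.
(A) Br (period 4, group 17) vs Ga (period 4, group 13): the stated order agrees with the simple trend.
(B) Sb (period 5, group 15) vs In (period 5, group 13): the stated order agrees with the simple trend.
(C) Be (period 2, group 2) vs B (period 2, group 13): the stated order contradicts the simple trend.
(D) Cl (period 3, group 17) vs I (period 5, group 17): the stated order agrees with the simple trend.
The exception is (C): removing B's lone 2p electron is easier than breaking Be's filled 2s².

(C)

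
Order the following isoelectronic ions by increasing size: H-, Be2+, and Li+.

Be2+, Li+, H-

All of these have 2 electrons, so size is governed by nuclear charge alone: the more protons, the stronger the pull on the same electron cloud, and the smaller the ion.
Nuclear charges: Be2+ (Z=4), Li+ (Z=3), H- (Z=1).
Smallest to largest: Be2+ < Li+ < H-.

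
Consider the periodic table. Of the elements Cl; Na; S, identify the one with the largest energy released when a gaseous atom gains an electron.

Cl

Na is in period 3, group 1; S is in period 3, group 16; Cl is in period 3, group 17.
Electron affinity generally becomes more exothermic across a period toward the halogens and less exothermic down a group.
All lie in period 3, so electron affinity increases left to right.
The largest energy released when a gaseous atom gains an electron among these belongs to Cl.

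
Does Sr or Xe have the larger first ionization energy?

Xe

Sr is in period 5, group 2; Xe is in period 5, group 18.
Removing the outermost electron gets harder across a period and easier down a group.
All lie in period 5, so first ionization energy increases left to right.
So Xe has the larger first ionization energy (Xe > Sr).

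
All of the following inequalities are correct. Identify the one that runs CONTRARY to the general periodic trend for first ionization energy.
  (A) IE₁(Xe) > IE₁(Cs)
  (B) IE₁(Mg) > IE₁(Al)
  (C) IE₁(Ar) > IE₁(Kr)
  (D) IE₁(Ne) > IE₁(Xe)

The general trend: first ionization energy increases across a period and decreases down a group.
(A) Xe (period 5, group 18) vs Cs (period 6, group 1): the stated order agrees with the simple trend.
(B) Mg (period 3, group 2) vs Al (period 3, group 13): the stated order contradicts the simple trend.
(C) Ar (period 3, group 18) vs Kr (period 4, group 18): the stated order agrees with the simple trend.
(D) Ne (period 2, group 18) vs Xe (period 5, group 18): the stated order agrees with the simple trend.
The exception is (B): Al's single 3p electron is easier to remove than one from Mg's filled 3s².

(B)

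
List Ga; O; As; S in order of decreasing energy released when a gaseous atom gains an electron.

Adding an electron releases more energy for atoms nearer the top right (short of the noble gases).
Here both period and group differ, so the two effects have to be weighed against each other.
As > Ga: As lies to the right of Ga in period 4, so the across-period effect alone puts As higher.
O > As: relative to As, both the across-period and down-group shifts push O's electron affinity up.
S > O: this pair runs against the simple trend — see the exception note.
Note the exception: S has a higher electron affinity than O, contrary to the simple trend — the compact 2p subshell of O repels the added electron more than S's larger 3p does.
Tabulated electron affinity (kJ/mol): O 141, S 200, Ga 29, As 78.
So from highest to lowest: S > O > As > Ga.

S, O, As, Ga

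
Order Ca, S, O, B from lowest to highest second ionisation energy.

IE_2 is the cost of taking one more electron from the +1 cation: Ca⁺ still has 1 valence electron; S⁺ still has 5 valence electrons; O⁺ still has 5 valence electrons; B⁺ still has 2 valence electrons.
All are still removing valence electrons, so compare the +1 ions as you would atoms: IE_2 generally rises across a period (higher Z_eff) and falls down a group (larger shell), subject to the usual subshell exceptions.
Valence configurations: Ca⁺ [Ar]4s¹, S⁺ [Ne]3s²3p³, O⁺ [He]2s²2p³, B⁺ [He]2s².
Approximate IE_2 values (kJ/mol): Ca 1145, S 2252, O 3388, B 2427.
Hence IE_2: Ca < S < B < O.

Ca < S < B < O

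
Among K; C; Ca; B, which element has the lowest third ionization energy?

B

After 2 electrons have been removed, what remains? K²⁺ is already 1 electron into the core; C²⁺ still has 2 valence electrons; Ca²⁺ is the bare [Ar] core; B²⁺ still has 1 valence electron.
Usually core removal costs more than valence removal, but here the competition is close: a tightly held n=2 valence electron can cost more to remove than an n=3 core electron, so the actual values have to decide it.
Valence configurations: C²⁺ [He]2s², B²⁺ [He]2s¹.
Approximate IE_3 values (kJ/mol): K 4420, C 4620, Ca 4912, B 3660.
Putting it together, IE_3: B < K < C < Ca.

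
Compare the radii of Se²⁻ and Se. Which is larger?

Se²⁻

Forming Se²⁻ adds 2 electrons to Se. More electron–electron repulsion in the same shell, with unchanged nuclear charge, lets the cloud expand.
An anion is larger than its parent atom: Se²⁻ > Se.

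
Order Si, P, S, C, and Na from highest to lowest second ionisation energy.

Na, C, S, P, Si

After 1 electron has been removed, what remains? Si⁺ still has 3 valence electrons; P⁺ still has 4 valence electrons; S⁺ still has 5 valence electrons; C⁺ still has 3 valence electrons; Na⁺ is the bare [Ne] core.
Core electrons are held far more tightly than valence electrons, so Na tops the IE_2 order.
Valence configurations: Si⁺ [Ne]3s²3p¹, P⁺ [Ne]3s²3p², S⁺ [Ne]3s²3p³, C⁺ [He]2s²2p¹.
The numbers (kJ/mol): Si 1577, P 1907, S 2252, C 2353, Na 4562.
Hence IE_2: Si < P < S < C < Na.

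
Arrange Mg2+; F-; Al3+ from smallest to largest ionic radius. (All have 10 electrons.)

Al3+, Mg2+, F-

All of these have 10 electrons, so size is governed by nuclear charge alone: the more protons, the stronger the pull on the same electron cloud, and the smaller the ion.
Nuclear charges: Al3+ (Z=13), Mg2+ (Z=12), F- (Z=9).
Smallest to largest: Al3+ < Mg2+ < F-.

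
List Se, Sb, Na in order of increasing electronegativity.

Na, Sb, Se

EN rises left→right (higher Z_eff, smaller atoms) and falls top→bottom (larger, more shielded atoms).
These span different periods and groups, so the two trends combine.
Sb > Na: period and group pull opposite ways; the across-period shift dominates (2.05 vs 0.93).
Se > Sb: relative to Sb, both the across-period and down-group shifts push Se's electronegativity up.
Approximate values (Pauling): Na 0.93, Se 2.55, Sb 2.05.
So from lowest to highest: Na < Sb < Se.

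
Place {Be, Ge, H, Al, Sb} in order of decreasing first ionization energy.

Across a period the outer electron is held more tightly (higher IE₁); down a group it sits in a higher shell, more shielded, and comes off more easily.
A diagonal step moves right (one effect) and down (the opposite effect) at once.
Ge > Al: period and group pull opposite ways; the across-period shift dominates (762 vs 578 kJ/mol).
Sb > Ge: period and group pull opposite ways; the across-period shift dominates (831 vs 762 kJ/mol).
Be > Sb: period and group pull opposite ways; the down-group shift dominates (900 vs 831 kJ/mol).
H > Be: the two effects oppose for this pair; the down-group effect wins (1312 vs 900 kJ/mol).
Tabulated first ionization energy (kJ/mol): H 1312, Be 900, Al 578, Ge 762, Sb 831.
So from highest to lowest: H > Be > Sb > Ge > Al.

H > Be > Sb > Ge > Al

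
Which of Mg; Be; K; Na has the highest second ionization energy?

IE_2 is the cost of taking one more electron from the +1 cation: Mg⁺ still has 1 valence electron; Be⁺ still has 1 valence electron; K⁺ is the bare [Ar] core; Na⁺ is the bare [Ne] core.
Pulling an electron out of a noble-gas core costs far more than removing a remaining valence electron, so K and Na sit at the high end of IE_2.
Valence configurations: Mg⁺ [Ne]3s¹, Be⁺ [He]2s¹.
Tabulated IE_2 (kJ/mol): Mg 1451, Be 1757, K 3052, Na 4562.
Putting it together, IE_2: Mg < Be < K < Na.

Na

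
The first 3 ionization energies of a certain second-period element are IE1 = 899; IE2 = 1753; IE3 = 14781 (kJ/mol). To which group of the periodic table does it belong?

Group 2

Look for the largest jump between consecutive ionization energies: IE3/IE2 ≈ 8.4, far larger than any earlier ratio.
That jump marks the point where a core electron is being removed. So the atom has 2 valence electrons.
A main-group element with 2 valence electrons is in group 2.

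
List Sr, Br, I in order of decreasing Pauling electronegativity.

Br, I, Sr

Br is in period 4, group 17; Sr is in period 5, group 2; I is in period 5, group 17.
Smaller atoms with higher effective nuclear charge are more electronegative.
Here both period and group differ, so the two effects have to be weighed against each other.
I > Sr: I lies to the right of Sr in period 5, so the across-period effect alone puts I higher.
Br > I: they share group 17; the group trend gives Br the larger value.
For reference (Pauling): Br 2.96, Sr 0.95, I 2.66.
So from highest to lowest: Br > I > Sr.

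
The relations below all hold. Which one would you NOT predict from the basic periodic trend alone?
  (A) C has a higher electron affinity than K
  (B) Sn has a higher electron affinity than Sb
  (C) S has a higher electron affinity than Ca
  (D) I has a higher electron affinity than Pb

(B)

The general trend: electron affinity increases across a period and decreases down a group.
(A) C (period 2, group 14) vs K (period 4, group 1): the stated order agrees with the simple trend.
(B) Sn (period 5, group 14) vs Sb (period 5, group 15): the stated order contradicts the simple trend.
(C) S (period 3, group 16) vs Ca (period 4, group 2): the stated order agrees with the simple trend.
(D) I (period 5, group 17) vs Pb (period 6, group 14): the stated order agrees with the simple trend.
The exception is (B): adding an electron to Sb's half-filled 5p³ is unfavourable, so Sn has the more exothermic EA.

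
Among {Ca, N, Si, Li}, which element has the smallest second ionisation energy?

Ca

IE_2 is the cost of taking one more electron from the +1 cation: Ca⁺ still has 1 valence electron; N⁺ still has 4 valence electrons; Si⁺ still has 3 valence electrons; Li⁺ is the bare [He] core.
Breaking into a closed-shell core is much more expensive than removing a leftover valence electron — Li has the largest IE_2 here.
Valence configurations: Ca⁺ [Ar]4s¹, N⁺ [He]2s²2p², Si⁺ [Ne]3s²3p¹.
The numbers (kJ/mol): Ca 1145, N 2856, Si 1577, Li 7298.
So the second ionization energies run Ca < Si < N < Li.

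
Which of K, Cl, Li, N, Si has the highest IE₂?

Li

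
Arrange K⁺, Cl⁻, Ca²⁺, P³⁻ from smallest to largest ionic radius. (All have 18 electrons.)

All of these have 18 electrons, so size is governed by nuclear charge alone: the more protons, the stronger the pull on the same electron cloud, and the smaller the ion.
Nuclear charges: Ca²⁺ (Z=20), K⁺ (Z=19), Cl⁻ (Z=17), P³⁻ (Z=15).
Smallest to largest: Ca²⁺ < K⁺ < Cl⁻ < P³⁻.

Ca²⁺ < K⁺ < Cl⁻ < P³⁻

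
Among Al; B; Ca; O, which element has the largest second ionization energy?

Consider each +1 ion: Al⁺ still has 2 valence electrons; B⁺ still has 2 valence electrons; Ca⁺ still has 1 valence electron; O⁺ still has 5 valence electrons.
All are still removing valence electrons, so compare the +1 ions as you would atoms: IE_2 generally rises across a period (higher Z_eff) and falls down a group (larger shell), subject to the usual subshell exceptions.
Valence configurations: Al⁺ [Ne]3s², B⁺ [He]2s², Ca⁺ [Ar]4s¹, O⁺ [He]2s²2p³.
Approximate IE_2 values (kJ/mol): Al 1817, B 2427, Ca 1145, O 3388.
Putting it together, IE_2: Ca < Al < B < O.

O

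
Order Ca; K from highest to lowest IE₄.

IE_4 is the cost of taking one more electron from the +3 cation: Ca³⁺ is already 1 electron into the core; K³⁺ is already 2 electrons into the core.
All of these are removing an electron from a noble-gas core or deeper; the smaller core (lower principal quantum number) is held far more tightly, and within a period the higher nuclear charge binds the same core more tightly.
The numbers (kJ/mol): Ca 6491, K 5877.
Overall IE_4 order: K < Ca.

Ca > K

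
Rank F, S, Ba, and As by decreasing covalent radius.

F is in period 2, group 17; S is in period 3, group 16; As is in period 4, group 15; Ba is in period 6, group 2.
Radius decreases left→right (rising Z_eff, same n) and increases top→bottom (higher n).
Here both period and group differ, so the two effects have to be weighed against each other.
S > F: both effects reinforce here, so S is clearly the larger of the two.
As > S: relative to S, both the across-period and down-group shifts push As's atomic radius up.
Ba > As: both effects reinforce here, so Ba is clearly the larger of the two.
Approximate values (pm): F 64, S 103, As 121, Ba 196.
So from largest to smallest: Ba > As > S > F.

Ba, As, S, F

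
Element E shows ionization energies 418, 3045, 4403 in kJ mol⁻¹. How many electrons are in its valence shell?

Look for the largest jump between consecutive ionization energies: IE2/IE1 ≈ 7.3, far larger than any earlier ratio.
That jump marks the point where a core electron is being removed. So the atom has 1 valence electron.

1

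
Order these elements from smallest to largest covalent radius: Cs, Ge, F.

F < Ge < Cs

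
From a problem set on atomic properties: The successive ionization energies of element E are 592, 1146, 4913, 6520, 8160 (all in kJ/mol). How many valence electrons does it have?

2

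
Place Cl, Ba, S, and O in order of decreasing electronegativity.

Smaller atoms with higher effective nuclear charge are more electronegative.
These span different periods and groups, so the two trends combine.
S > Ba: relative to Ba, both the across-period and down-group shifts push S's electronegativity up.
Cl > S: Cl lies to the right of S in period 3, so the across-period effect alone puts Cl higher.
O > Cl: the two effects oppose for this pair; the down-group effect wins (3.44 vs 3.16).
For reference (Pauling): O 3.44, S 2.58, Cl 3.16, Ba 0.89.
So from highest to lowest: O > Cl > S > Ba.

O > Cl > S > Ba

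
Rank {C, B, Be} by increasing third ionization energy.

B, C, Be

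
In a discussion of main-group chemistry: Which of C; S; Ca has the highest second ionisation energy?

IE_2 is the cost of taking one more electron from the +1 cation: C⁺ still has 3 valence electrons; S⁺ still has 5 valence electrons; Ca⁺ still has 1 valence electron.
All are still removing valence electrons, so compare the +1 ions as you would atoms: IE_2 generally rises across a period (higher Z_eff) and falls down a group (larger shell), subject to the usual subshell exceptions.
Valence configurations: C⁺ [He]2s²2p¹, S⁺ [Ne]3s²3p³, Ca⁺ [Ar]4s¹.
The numbers (kJ/mol): C 2353, S 2252, Ca 1145.
Overall IE_2 order: Ca < S < C.

C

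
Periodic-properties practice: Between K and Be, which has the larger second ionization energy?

K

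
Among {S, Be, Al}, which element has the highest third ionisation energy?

Be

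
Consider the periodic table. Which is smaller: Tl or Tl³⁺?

Tl³⁺

Forming Tl³⁺ removes 3 electrons from Tl. Fewer electrons for the same nuclear charge means less shielding and a higher Z_eff on the remaining electrons, and for main-group metals the entire outer shell is lost.
A cation is smaller than its parent atom: Tl³⁺ < Tl.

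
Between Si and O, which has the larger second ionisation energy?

O

The second ionization energy removes an electron from the +1 ion. For each element: Si⁺ still has 3 valence electrons; O⁺ still has 5 valence electrons.
All are still removing valence electrons, so compare the +1 ions as you would atoms: IE_2 generally rises across a period (higher Z_eff) and falls down a group (larger shell), subject to the usual subshell exceptions.
Valence configurations: Si⁺ [Ne]3s²3p¹, O⁺ [He]2s²2p³.
Approximate IE_2 values (kJ/mol): Si 1577, O 3388.
Overall IE_2 order: Si < O.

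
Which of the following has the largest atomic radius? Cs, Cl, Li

Across a period the added protons contract the valence shell; down a group each new principal shell makes the atom larger.
These span different periods and groups, so the two trends combine.
Li > Cl: the two effects oppose for this pair; the across-period effect wins (133 vs 99 pm).
Cs > Li: Cs sits below Li in group 1, so the down-group effect alone puts Cs larger.
Tabulated atomic radius (pm): Li 133, Cl 99, Cs 232.
The largest atomic radius among these belongs to Cs.

Cs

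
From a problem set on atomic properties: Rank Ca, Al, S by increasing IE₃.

Al < S < Ca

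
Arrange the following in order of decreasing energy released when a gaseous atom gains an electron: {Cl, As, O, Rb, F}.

Cl > F > O > As > Rb

EA tends to increase across a period and decrease down a group, though the pattern is less regular than for IE or radius.
These span different periods and groups, so the two trends combine.
As > Rb: both effects reinforce here, so As is clearly the higher of the two.
O > As: relative to As, both the across-period and down-group shifts push O's electron affinity up.
F > O: both are in period 2; the period trend gives F the larger value.
Cl > F: this pair runs against the simple trend — see the exception note.
Note the exception: Cl has a higher electron affinity than F, contrary to the simple trend — F's small 2p subshell makes the incoming electron feel strong e⁻–e⁻ repulsion, so Cl actually releases more energy on gaining an electron.
For reference (kJ/mol): O 141, F 328, Cl 349, As 78, Rb 47.
So from highest to lowest: Cl > F > O > As > Rb.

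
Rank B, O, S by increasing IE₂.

S < B < O

The second ionization energy removes an electron from the +1 ion. For each element: B⁺ still has 2 valence electrons; O⁺ still has 5 valence electrons; S⁺ still has 5 valence electrons.
All are still removing valence electrons, so compare the +1 ions as you would atoms: IE_2 generally rises across a period (higher Z_eff) and falls down a group (larger shell), subject to the usual subshell exceptions.
Valence configurations: B⁺ [He]2s², O⁺ [He]2s²2p³, S⁺ [Ne]3s²3p³.
Approximate IE_2 values (kJ/mol): B 2427, O 3388, S 2252.
Hence IE_2: S < B < O.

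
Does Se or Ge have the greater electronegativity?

Se

Ge is in period 4, group 14; Se is in period 4, group 16.
EN rises left→right (higher Z_eff, smaller atoms) and falls top→bottom (larger, more shielded atoms).
All lie in period 4, so electronegativity increases left to right.
So Se has the greater electronegativity (Se > Ge).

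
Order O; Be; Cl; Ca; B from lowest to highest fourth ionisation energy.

Cl, Ca, O, Be, B

After 3 electrons have been removed, what remains? O³⁺ still has 3 valence electrons; Be³⁺ is already 1 electron into the core; Cl³⁺ still has 4 valence electrons; Ca³⁺ is already 1 electron into the core; B³⁺ is the bare [He] core.
Usually core removal costs more than valence removal, but here the competition is close: a tightly held n=2 valence electron can cost more to remove than an n=3 core electron, so the actual values have to decide it.
Valence configurations: O³⁺ [He]2s²2p¹, Cl³⁺ [Ne]3s²3p².
Tabulated IE_4 (kJ/mol): O 7469, Be 21007, Cl 5159, Ca 6491, B 25026.
So the fourth ionization energies run Cl < Ca < O < Be < B.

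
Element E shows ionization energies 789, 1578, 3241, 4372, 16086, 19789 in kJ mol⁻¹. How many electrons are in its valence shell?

4

Look for the largest jump between consecutive ionization energies: IE5/IE4 ≈ 3.7, far larger than any earlier ratio.
That jump marks the point where a core electron is being removed. So the atom has 4 valence electrons.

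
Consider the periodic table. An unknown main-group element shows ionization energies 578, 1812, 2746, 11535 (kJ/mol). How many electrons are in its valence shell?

3

Look for the largest jump between consecutive ionization energies: IE4/IE3 ≈ 4.2, far larger than any earlier ratio.
That jump marks the point where a core electron is being removed. So the atom has 3 valence electrons.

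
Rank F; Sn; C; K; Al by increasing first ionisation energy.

K, Al, Sn, C, F

C is in period 2, group 14; F is in period 2, group 17; Al is in period 3, group 13; K is in period 4, group 1; Sn is in period 5, group 14.
First ionization energy rises across a period (greater Z_eff holds electrons more tightly) and falls down a group (valence electrons are farther from the nucleus).
Neither a single period nor a single group — weigh both effects.
Al > K: both effects reinforce here, so Al is clearly the higher of the two.
Sn > Al: period and group pull opposite ways; the across-period shift dominates (709 vs 578 kJ/mol).
C > Sn: C sits above Sn in group 14, so the down-group effect alone puts C higher.
F > C: both are in period 2; the period trend gives F the larger value.
For reference (kJ/mol): C 1086, F 1681, Al 578, K 419, Sn 709.
So from lowest to highest: K < Al < Sn < C < F.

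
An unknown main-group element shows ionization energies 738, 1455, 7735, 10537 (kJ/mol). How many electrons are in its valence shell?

Look for the largest jump between consecutive ionization energies: IE3/IE2 ≈ 5.3, far larger than any earlier ratio.
That jump marks the point where a core electron is being removed. So the atom has 2 valence electrons.

2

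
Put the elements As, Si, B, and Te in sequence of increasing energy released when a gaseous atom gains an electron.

B is in period 2, group 13; Si is in period 3, group 14; As is in period 4, group 15; Te is in period 5, group 16.
EA tends to increase across a period and decrease down a group, though the pattern is less regular than for IE or radius.
A diagonal step moves right (one effect) and down (the opposite effect) at once.
As > B: the two effects oppose for this pair; the across-period effect wins (78 vs 27 kJ/mol).
Si > As: period and group pull opposite ways; the down-group shift dominates (134 vs 78 kJ/mol).
Te > Si: period and group pull opposite ways; the across-period shift dominates (190 vs 134 kJ/mol).
For reference (kJ/mol): B 27, Si 134, As 78, Te 190.
So from lowest to highest: B < As < Si < Te.

B, As, Si, Te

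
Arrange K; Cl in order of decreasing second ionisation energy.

IE_2 is the cost of taking one more electron from the +1 cation: K⁺ is the bare [Ar] core; Cl⁺ still has 6 valence electrons.
Pulling an electron out of a noble-gas core costs far more than removing a remaining valence electron, so K sits at the high end of IE_2.
The numbers (kJ/mol): K 3052, Cl 2298.
Putting it together, IE_2: Cl < K.

K > Cl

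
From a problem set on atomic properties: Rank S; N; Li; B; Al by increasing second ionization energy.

Al < S < B < N < Li

IE_2 is the cost of taking one more electron from the +1 cation: S⁺ still has 5 valence electrons; N⁺ still has 4 valence electrons; Li⁺ is the bare [He] core; B⁺ still has 2 valence electrons; Al⁺ still has 2 valence electrons.
Core electrons are held far more tightly than valence electrons, so Li tops the IE_2 order.
Valence configurations: S⁺ [Ne]3s²3p³, N⁺ [He]2s²2p², B⁺ [He]2s², Al⁺ [Ne]3s².
The numbers (kJ/mol): S 2252, N 2856, Li 7298, B 2427, Al 1817.
Putting it together, IE_2: Al < S < B < N < Li.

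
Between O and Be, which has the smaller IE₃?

The third ionization energy removes an electron from the +2 ion. For each element: O²⁺ still has 4 valence electrons; Be²⁺ is the bare [He] core.
Pulling an electron out of a noble-gas core costs far more than removing a remaining valence electron, so Be sits at the high end of IE_3.
The numbers (kJ/mol): O 5300, Be 14849.
So the third ionization energies run O < Be.

O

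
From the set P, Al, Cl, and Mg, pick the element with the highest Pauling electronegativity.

Cl

Mg is in period 3, group 2; Al is in period 3, group 13; P is in period 3, group 15; Cl is in period 3, group 17.
Smaller atoms with higher effective nuclear charge are more electronegative.
All lie in period 3, so electronegativity increases left to right.
The highest Pauling electronegativity among these belongs to Cl.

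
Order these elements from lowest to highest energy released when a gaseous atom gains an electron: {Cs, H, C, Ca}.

H is in period 1, group 1; C is in period 2, group 14; Ca is in period 4, group 2; Cs is in period 6, group 1.
EA tends to increase across a period and decrease down a group, though the pattern is less regular than for IE or radius.
These span different periods and groups, so the two trends combine.
Cs > Ca: this pair runs against the simple trend — see the exception note.
H > Cs: they share group 1; the group trend gives H the larger value.
C > H: period and group pull opposite ways; the across-period shift dominates (122 vs 73 kJ/mol).
Note the exception: Cs has a higher electron affinity than Ca, contrary to the simple trend — adding an electron to Ca (ns²) has to open a new, higher-energy np subshell, which is unfavourable.
Approximate values (kJ/mol): H 73, C 122, Ca 2, Cs 46.
So from lowest to highest: Ca < Cs < H < C.

Ca < Cs < H < C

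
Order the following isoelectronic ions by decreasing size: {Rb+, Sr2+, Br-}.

All of these have 36 electrons, so size is governed by nuclear charge alone: the more protons, the stronger the pull on the same electron cloud, and the smaller the ion.
Nuclear charges: Sr2+ (Z=38), Rb+ (Z=37), Br- (Z=35).
Largest to smallest: Br- > Rb+ > Sr2+.

Br-, Rb+, Sr2+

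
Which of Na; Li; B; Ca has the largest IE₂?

Li

Consider each +1 ion: Na⁺ is the bare [Ne] core; Li⁺ is the bare [He] core; B⁺ still has 2 valence electrons; Ca⁺ still has 1 valence electron.
Core electrons are held far more tightly than valence electrons, so Na and Li top the IE_2 order.
Valence configurations: B⁺ [He]2s², Ca⁺ [Ar]4s¹.
The numbers (kJ/mol): Na 4562, Li 7298, B 2427, Ca 1145.
So the second ionization energies run Ca < B < Na < Li.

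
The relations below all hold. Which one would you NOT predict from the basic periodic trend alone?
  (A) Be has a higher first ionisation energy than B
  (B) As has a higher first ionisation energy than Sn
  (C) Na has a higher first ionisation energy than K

(A)

The general trend: first ionisation energy increases across a period and decreases down a group.
(A) Be (period 2, group 2) vs B (period 2, group 13): the stated order contradicts the simple trend.
(B) As (period 4, group 15) vs Sn (period 5, group 14): the stated order agrees with the simple trend.
(C) Na (period 3, group 1) vs K (period 4, group 1): the stated order agrees with the simple trend.
The exception is (A): removing B's lone 2p electron is easier than breaking Be's filled 2s².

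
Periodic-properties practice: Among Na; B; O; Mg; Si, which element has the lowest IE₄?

Si

Consider each +3 ion: Na³⁺ is already 2 electrons into the core; B³⁺ is the bare [He] core; O³⁺ still has 3 valence electrons; Mg³⁺ is already 1 electron into the core; Si³⁺ still has 1 valence electron.
Core electrons are held far more tightly than valence electrons, so Na, Mg and B top the IE_4 order.
Valence configurations: O³⁺ [He]2s²2p¹, Si³⁺ [Ne]3s¹.
Approximate IE_4 values (kJ/mol): Na 9543, B 25026, O 7469, Mg 10543, Si 4356.
Overall IE_4 order: Si < O < Na < Mg < B.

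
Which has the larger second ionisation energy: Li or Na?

Li

Consider each +1 ion: Li⁺ is the bare [He] core; Na⁺ is the bare [Ne] core.
All of these are removing an electron from a noble-gas core or deeper; the smaller core (lower principal quantum number) is held far more tightly, and within a period the higher nuclear charge binds the same core more tightly.
Approximate IE_2 values (kJ/mol): Li 7298, Na 4562.
Hence IE_2: Na < Li.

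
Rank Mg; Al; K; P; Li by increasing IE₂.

Mg, Al, P, K, Li

Consider each +1 ion: Mg⁺ still has 1 valence electron; Al⁺ still has 2 valence electrons; K⁺ is the bare [Ar] core; P⁺ still has 4 valence electrons; Li⁺ is the bare [He] core.
Core electrons are held far more tightly than valence electrons, so K and Li top the IE_2 order.
Valence configurations: Mg⁺ [Ne]3s¹, Al⁺ [Ne]3s², P⁺ [Ne]3s²3p².
The numbers (kJ/mol): Mg 1451, Al 1817, K 3052, P 1907, Li 7298.
Overall IE_2 order: Mg < Al < P < K < Li.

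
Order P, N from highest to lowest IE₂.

N > P

After 1 electron has been removed, what remains? P⁺ still has 4 valence electrons; N⁺ still has 4 valence electrons.
All are still removing valence electrons, so compare the +1 ions as you would atoms: IE_2 generally rises across a period (higher Z_eff) and falls down a group (larger shell), subject to the usual subshell exceptions.
Valence configurations: P⁺ [Ne]3s²3p², N⁺ [He]2s²2p².
Tabulated IE_2 (kJ/mol): P 1907, N 2856.
Overall IE_2 order: P < N.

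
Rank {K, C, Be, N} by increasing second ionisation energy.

Be < C < N < K

The second ionization energy removes an electron from the +1 ion. For each element: K⁺ is the bare [Ar] core; C⁺ still has 3 valence electrons; Be⁺ still has 1 valence electron; N⁺ still has 4 valence electrons.
Breaking into a closed-shell core is much more expensive than removing a leftover valence electron — K has the largest IE_2 here.
Valence configurations: C⁺ [He]2s²2p¹, Be⁺ [He]2s¹, N⁺ [He]2s²2p².
Approximate IE_2 values (kJ/mol): K 3052, C 2353, Be 1757, N 2856.
So the second ionization energies run Be < C < N < K.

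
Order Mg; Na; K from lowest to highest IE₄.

IE_4 is the cost of taking one more electron from the +3 cation: Mg³⁺ is already 1 electron into the core; Na³⁺ is already 2 electrons into the core; K³⁺ is already 2 electrons into the core.
All of these are removing an electron from a noble-gas core or deeper; the smaller core (lower principal quantum number) is held far more tightly, and within a period the higher nuclear charge binds the same core more tightly.
Approximate IE_4 values (kJ/mol): Mg 10543, Na 9543, K 5877.
So the fourth ionization energies run K < Na < Mg.

K < Na < Mg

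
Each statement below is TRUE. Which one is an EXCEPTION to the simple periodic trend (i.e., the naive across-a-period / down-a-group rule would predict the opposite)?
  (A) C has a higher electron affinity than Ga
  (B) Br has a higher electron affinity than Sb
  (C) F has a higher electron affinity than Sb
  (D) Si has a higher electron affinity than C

(D)

The general trend: electron affinity increases across a period and decreases down a group.
(A) C (period 2, group 14) vs Ga (period 4, group 13): the stated order agrees with the simple trend.
(B) Br (period 4, group 17) vs Sb (period 5, group 15): the stated order agrees with the simple trend.
(C) F (period 2, group 17) vs Sb (period 5, group 15): the stated order agrees with the simple trend.
(D) Si (period 3, group 14) vs C (period 2, group 14): the stated order contradicts the simple trend.
The exception is (D): Si's larger, more diffuse 3p orbitals accept an added electron slightly more readily than C's compact 2p.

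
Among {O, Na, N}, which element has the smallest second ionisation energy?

IE_2 is the cost of taking one more electron from the +1 cation: O⁺ still has 5 valence electrons; Na⁺ is the bare [Ne] core; N⁺ still has 4 valence electrons.
Pulling an electron out of a noble-gas core costs far more than removing a remaining valence electron, so Na sits at the high end of IE_2.
Valence configurations: O⁺ [He]2s²2p³, N⁺ [He]2s²2p².
Tabulated IE_2 (kJ/mol): O 3388, Na 4562, N 2856.
So the second ionization energies run N < O < Na.

N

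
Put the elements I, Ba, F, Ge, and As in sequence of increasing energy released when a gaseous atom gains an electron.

Ba, As, Ge, I, F

F is in period 2, group 17; Ge is in period 4, group 14; As is in period 4, group 15; I is in period 5, group 17; Ba is in period 6, group 2.
Adding an electron releases more energy for atoms nearer the top right (short of the noble gases).
Neither a single period nor a single group — weigh both effects.
As > Ba: relative to Ba, both the across-period and down-group shifts push As's electron affinity up.
Ge > As: this pair runs against the simple trend — see the exception note.
I > Ge: the two effects oppose for this pair; the across-period effect wins (295 vs 119 kJ/mol).
F > I: they share group 17; the group trend gives F the larger value.
Note the exception: Ge has a higher electron affinity than As, contrary to the simple trend — adding an electron to As's half-filled 4p³ is unfavourable, so Ge (4p²) has the more exothermic EA.
For reference (kJ/mol): F 328, Ge 119, As 78, I 295, Ba 14.
So from lowest to highest: Ba < As < Ge < I < F.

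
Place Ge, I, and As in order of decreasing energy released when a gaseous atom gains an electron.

I > Ge > As

Ge is in period 4, group 14; As is in period 4, group 15; I is in period 5, group 17.
EA tends to increase across a period and decrease down a group, though the pattern is less regular than for IE or radius.
Neither a single period nor a single group — weigh both effects.
Ge > As: this pair runs against the simple trend — see the exception note.
I > Ge: period and group pull opposite ways; the across-period shift dominates (295 vs 119 kJ/mol).
Note the exception: Ge has a higher electron affinity than As, contrary to the simple trend — adding an electron to As's half-filled 4p³ is unfavourable, so Ge (4p²) has the more exothermic EA.
Tabulated electron affinity (kJ/mol): Ge 119, As 78, I 295.
So from highest to lowest: I > Ge > As.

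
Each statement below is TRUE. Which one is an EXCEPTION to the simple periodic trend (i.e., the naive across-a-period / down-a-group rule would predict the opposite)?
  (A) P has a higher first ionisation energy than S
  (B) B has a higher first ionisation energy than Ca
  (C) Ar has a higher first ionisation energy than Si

(A)

The general trend: first ionisation energy increases across a period and decreases down a group.
(A) P (period 3, group 15) vs S (period 3, group 16): the stated order contradicts the simple trend.
(B) B (period 2, group 13) vs Ca (period 4, group 2): the stated order agrees with the simple trend.
(C) Ar (period 3, group 18) vs Si (period 3, group 14): the stated order agrees with the simple trend.
The exception is (A): S (3p⁴) ionizes more easily than half-filled P (3p³) because the paired 3p electron in S is pushed out by e⁻–e⁻ repulsion.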